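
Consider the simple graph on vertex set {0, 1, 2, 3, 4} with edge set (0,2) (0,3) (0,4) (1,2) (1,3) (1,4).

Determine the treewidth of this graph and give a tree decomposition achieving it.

Treewidth 2.
One such decomposition:
Bags: B1 = {0, 1, 2}  B2 = {0, 1, 4}  B3 = {0, 1, 3}
Tree: B1–B2, B2–B3

The largest bag has 3 vertices, giving width 2; this decomposition certifies tw(G) ≤ 2. For the lower bound, G contains the cycle 1–2–0–4–1, so G is not a forest; only forests have treewidth ≤ 1, hence tw(G) ≥ 2. Combining the bounds, tw(G) = 2.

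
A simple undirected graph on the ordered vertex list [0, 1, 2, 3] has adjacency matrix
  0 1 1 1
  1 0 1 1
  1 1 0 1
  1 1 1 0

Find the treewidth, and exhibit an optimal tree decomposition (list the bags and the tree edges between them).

With just one bag of size 4, the width is 4 − 1 = 3, so tw(G) ≤ 3. For the lower bound, the 4 vertices {0, 1, 2, 3} are pairwise adjacent, and any tree decomposition puts a clique entirely inside one bag — forcing width ≥ 3. Therefore the treewidth is 3.

Treewidth 3.
Bags: B1 = {0, 1, 2, 3}
Tree: (single bag)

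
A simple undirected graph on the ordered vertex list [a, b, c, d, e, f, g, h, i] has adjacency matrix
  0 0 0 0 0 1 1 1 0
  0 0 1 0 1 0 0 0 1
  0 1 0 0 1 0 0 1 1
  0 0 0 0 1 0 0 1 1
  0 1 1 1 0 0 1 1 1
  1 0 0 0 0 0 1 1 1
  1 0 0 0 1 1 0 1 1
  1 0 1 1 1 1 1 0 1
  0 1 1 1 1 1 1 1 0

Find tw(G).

A width-3 tree decomposition is:
Bags: B1 = {e, g, h, i}  B2 = {c, e, h, i}  B3 = {f, g, h, i}  B4 = {d, e, h, i}  B5 = {a, f, g, h}  B6 = {b, c, e, i}
Tree: B1–B2, B1–B3, B2–B4, B3–B5, B2–B6
Each bag holds 4 vertices, so the decomposition has width 3, which upper-bounds the treewidth. For the lower bound, the 4 vertices {a, f, g, h} are pairwise adjacent, and any tree decomposition puts a clique entirely inside one bag — forcing width ≥ 3. Therefore the treewidth is 3.

3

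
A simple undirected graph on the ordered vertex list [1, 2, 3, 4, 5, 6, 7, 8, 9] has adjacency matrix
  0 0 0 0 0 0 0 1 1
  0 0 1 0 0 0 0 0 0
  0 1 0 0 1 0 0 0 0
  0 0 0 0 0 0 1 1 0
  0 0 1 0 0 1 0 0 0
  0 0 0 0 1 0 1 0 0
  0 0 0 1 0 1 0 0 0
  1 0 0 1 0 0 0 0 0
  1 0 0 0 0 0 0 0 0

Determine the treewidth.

1

A width-1 tree decomposition is:
Bags: B1 = {1, 9}  B2 = {1, 8}  B3 = {4, 8}  B4 = {4, 7}  B5 = {6, 7}  B6 = {5, 6}  B7 = {3, 5}  B8 = {2, 3}
Tree: B1–B2, B2–B3, B3–B4, B4–B5, B5–B6, B6–B7, B7–B8
Each bag holds 2 vertices, so the decomposition has width 1, which upper-bounds the treewidth. Any graph with an edge has treewidth ≥ 1, and G has the edge 9–1. Combining the bounds, tw(G) = 1.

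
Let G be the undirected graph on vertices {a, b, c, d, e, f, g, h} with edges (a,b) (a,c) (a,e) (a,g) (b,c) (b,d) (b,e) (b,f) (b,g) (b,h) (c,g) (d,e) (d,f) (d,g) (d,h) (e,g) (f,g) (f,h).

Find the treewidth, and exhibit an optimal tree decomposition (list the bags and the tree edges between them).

Treewidth 3.
One such decomposition:
Bags: B1 = {b, d, f, g}  B2 = {b, d, e, g}  B3 = {a, b, e, g}  B4 = {b, d, f, h}  B5 = {a, b, c, g}
Tree: B1–B2, B2–B3, B1–B4, B3–B5

The largest bag has 4 vertices, giving width 3; this decomposition certifies tw(G) ≤ 3. Conversely, {b, d, e, g} is a clique of size 4, and the vertices of any clique must share a bag in every tree decomposition; so some bag has ≥ 4 vertices and tw(G) ≥ 3. Hence tw(G) = 3 exactly.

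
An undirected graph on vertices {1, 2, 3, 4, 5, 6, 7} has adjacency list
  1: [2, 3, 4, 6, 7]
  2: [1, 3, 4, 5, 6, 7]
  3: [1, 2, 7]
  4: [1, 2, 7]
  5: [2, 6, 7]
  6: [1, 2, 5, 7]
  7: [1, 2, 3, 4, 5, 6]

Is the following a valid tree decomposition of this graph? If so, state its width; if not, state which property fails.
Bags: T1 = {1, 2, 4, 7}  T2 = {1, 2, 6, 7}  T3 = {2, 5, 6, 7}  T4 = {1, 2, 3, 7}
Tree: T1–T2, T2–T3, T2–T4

Yes; width 3.

Checking the three conditions: (i) the bags cover all of {1, 2, 3, 4, 5, 6, 7}; (ii) for each edge, some bag contains both endpoints; (iii) the bags containing any fixed vertex form a subtree. All hold, so the decomposition is valid with width 4 − 1 = 3.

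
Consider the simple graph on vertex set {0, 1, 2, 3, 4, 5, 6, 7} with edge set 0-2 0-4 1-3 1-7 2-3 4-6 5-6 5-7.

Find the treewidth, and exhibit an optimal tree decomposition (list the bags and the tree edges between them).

Treewidth 2.
Bags: B1 = {4, 5, 6}  B2 = {4, 5, 7}  B3 = {1, 4, 7}  B4 = {1, 3, 4}  B5 = {2, 3, 4}  B6 = {0, 2, 4}
Tree: B1–B2, B2–B3, B3–B4, B4–B5, B5–B6

Every bag has size at most 3, so the width is 3 − 1 = 2 and tw(G) ≤ 2. The edges 4–6–5–7–1–3–2–0–4 form a cycle, so G is not a tree and its treewidth is at least 2. Combining the bounds, tw(G) = 2.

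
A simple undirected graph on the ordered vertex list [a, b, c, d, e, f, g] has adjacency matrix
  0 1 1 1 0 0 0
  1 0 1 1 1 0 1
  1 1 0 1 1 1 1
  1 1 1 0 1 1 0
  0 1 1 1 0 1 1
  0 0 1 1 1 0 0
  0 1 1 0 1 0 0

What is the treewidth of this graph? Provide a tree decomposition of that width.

Treewidth 3.
One such decomposition:
Bags: B1 = {b, c, d, e}  B2 = {a, b, c, d}  B3 = {c, d, e, f}  B4 = {b, c, e, g}
Tree: B1–B2, B1–B3, B1–B4

The largest bag has 4 vertices, giving width 3; this decomposition certifies tw(G) ≤ 3. On the other hand G contains the 4-clique {c, d, e, f}. A clique must lie in a single bag of any decomposition, so no decomposition can have width below 3. The upper and lower bounds meet at 3, so that is the treewidth.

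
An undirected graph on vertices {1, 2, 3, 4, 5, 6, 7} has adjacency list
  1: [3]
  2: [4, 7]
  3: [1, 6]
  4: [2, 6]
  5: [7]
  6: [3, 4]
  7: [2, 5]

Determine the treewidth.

1

A width-1 tree decomposition is:
Bags: B1 = {1, 3}  B2 = {3, 6}  B3 = {4, 6}  B4 = {2, 4}  B5 = {2, 7}  B6 = {5, 7}
Tree: B1–B2, B2–B3, B3–B4, B4–B5, B5–B6
Each bag holds 2 vertices, so the decomposition has width 1, which upper-bounds the treewidth. G has an edge, so its treewidth is at least 1. Therefore the treewidth is 1.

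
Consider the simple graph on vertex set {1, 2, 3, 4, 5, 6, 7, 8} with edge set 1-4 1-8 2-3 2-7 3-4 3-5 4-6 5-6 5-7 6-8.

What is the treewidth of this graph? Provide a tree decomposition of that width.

Each bag holds 3 vertices, so the decomposition has width 2, which upper-bounds the treewidth. For the lower bound, G contains the cycle 8–1–4–6–8, so G is not a forest; only forests have treewidth ≤ 1, hence tw(G) ≥ 2. The upper and lower bounds meet at 2, so that is the treewidth.

Treewidth 2.
Bags: B1 = {1, 6, 8}  B2 = {1, 4, 6}  B3 = {4, 5, 6}  B4 = {3, 4, 5}  B5 = {3, 5, 7}  B6 = {2, 3, 7}
Tree: B1–B2, B2–B3, B3–B4, B4–B5, B5–B6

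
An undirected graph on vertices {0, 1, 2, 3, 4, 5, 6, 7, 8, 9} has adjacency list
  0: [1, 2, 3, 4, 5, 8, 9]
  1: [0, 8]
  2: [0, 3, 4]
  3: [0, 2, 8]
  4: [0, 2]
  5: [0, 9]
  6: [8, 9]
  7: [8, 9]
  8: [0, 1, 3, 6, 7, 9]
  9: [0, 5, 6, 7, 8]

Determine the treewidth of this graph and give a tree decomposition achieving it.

Every bag has size at most 3, so the width is 3 − 1 = 2 and tw(G) ≤ 2. On the other hand G contains the 3-clique {0, 1, 8}. A clique must lie in a single bag of any decomposition, so no decomposition can have width below 2. The upper and lower bounds meet at 2, so that is the treewidth.

Treewidth 2.
One such decomposition:
Bags: B1 = {0, 2, 3}  B2 = {0, 3, 8}  B3 = {0, 8, 9}  B4 = {0, 2, 4}  B5 = {0, 1, 8}  B6 = {0, 5, 9}  B7 = {7, 8, 9}  B8 = {6, 8, 9}
Tree: B1–B2, B2–B3, B1–B4, B3–B5, B3–B6, B3–B7, B7–B8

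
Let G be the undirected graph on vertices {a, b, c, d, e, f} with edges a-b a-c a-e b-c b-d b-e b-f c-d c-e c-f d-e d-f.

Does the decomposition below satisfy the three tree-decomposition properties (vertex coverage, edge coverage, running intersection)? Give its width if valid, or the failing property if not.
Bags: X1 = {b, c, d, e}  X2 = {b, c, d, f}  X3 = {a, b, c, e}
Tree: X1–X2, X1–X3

Yes; width 3.

Every vertex of G appears in some bag (union = {a, b, c, d, e, f}); every edge is covered by a bag; and for each vertex v the set of bags containing v is connected in the bag tree. The decomposition is therefore valid. The largest bag has 4 vertices, so the width is 3.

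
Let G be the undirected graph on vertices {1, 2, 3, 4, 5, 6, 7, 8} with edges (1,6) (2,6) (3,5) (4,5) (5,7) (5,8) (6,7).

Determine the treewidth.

A width-1 tree decomposition is:
Bags: B1 = {6, 7}  B2 = {5, 7}  B3 = {4, 5}  B4 = {2, 6}  B5 = {5, 8}  B6 = {1, 6}  B7 = {3, 5}
Tree: B1–B2, B2–B3, B1–B4, B3–B5, B1–B6, B3–B7
The largest bag has 2 vertices, giving width 1; this decomposition certifies tw(G) ≤ 1. Any graph with an edge has treewidth ≥ 1, and G has the edge 7–6. Hence tw(G) = 1 exactly.

1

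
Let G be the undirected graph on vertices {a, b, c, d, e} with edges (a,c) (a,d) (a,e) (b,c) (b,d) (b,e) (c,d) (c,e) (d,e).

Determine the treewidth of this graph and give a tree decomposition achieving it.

The largest bag has 4 vertices, giving width 3; this decomposition certifies tw(G) ≤ 3. Conversely, {a, c, d, e} is a clique of size 4, and the vertices of any clique must share a bag in every tree decomposition; so some bag has ≥ 4 vertices and tw(G) ≥ 3. Therefore the treewidth is 3.

Treewidth 3.
Bags: B1 = {b, c, d, e}  B2 = {a, c, d, e}
Tree: B1–B2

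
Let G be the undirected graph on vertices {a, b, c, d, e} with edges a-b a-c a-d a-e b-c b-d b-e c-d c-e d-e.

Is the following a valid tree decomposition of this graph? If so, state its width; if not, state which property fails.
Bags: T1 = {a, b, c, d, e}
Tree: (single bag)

Every vertex of G appears in some bag (union = {a, b, c, d, e}); every edge is covered by a bag; and for each vertex v the set of bags containing v is connected in the bag tree. The decomposition is therefore valid. The largest bag has 5 vertices, so the width is 4.

Yes; width 4.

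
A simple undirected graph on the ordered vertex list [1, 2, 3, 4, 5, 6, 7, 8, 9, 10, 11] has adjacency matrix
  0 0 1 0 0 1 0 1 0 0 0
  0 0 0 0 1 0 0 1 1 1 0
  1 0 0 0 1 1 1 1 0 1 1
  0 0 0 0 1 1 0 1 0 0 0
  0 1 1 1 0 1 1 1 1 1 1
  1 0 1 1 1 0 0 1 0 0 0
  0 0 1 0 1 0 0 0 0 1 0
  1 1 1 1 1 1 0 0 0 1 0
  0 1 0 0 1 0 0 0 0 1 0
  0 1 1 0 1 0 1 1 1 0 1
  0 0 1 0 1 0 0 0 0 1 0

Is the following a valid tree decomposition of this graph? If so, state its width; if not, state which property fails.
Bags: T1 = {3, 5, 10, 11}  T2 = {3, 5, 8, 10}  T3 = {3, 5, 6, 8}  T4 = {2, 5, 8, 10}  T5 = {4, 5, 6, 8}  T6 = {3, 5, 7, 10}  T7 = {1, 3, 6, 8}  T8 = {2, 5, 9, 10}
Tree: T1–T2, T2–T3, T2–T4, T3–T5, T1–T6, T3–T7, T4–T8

Checking the three conditions: (i) the bags cover all of {1, 2, 3, 4, 5, 6, 7, 8, 9, 10, 11}; (ii) for each edge, some bag contains both endpoints; (iii) the bags containing any fixed vertex form a subtree. All hold, so the decomposition is valid with width 4 − 1 = 3.

Yes; width 3.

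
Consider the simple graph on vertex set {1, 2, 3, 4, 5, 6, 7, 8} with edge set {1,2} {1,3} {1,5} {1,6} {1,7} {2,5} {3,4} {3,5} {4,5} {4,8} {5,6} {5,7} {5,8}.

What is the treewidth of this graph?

2

A width-2 tree decomposition is:
Bags: B1 = {1, 2, 5}  B2 = {1, 3, 5}  B3 = {1, 5, 7}  B4 = {1, 5, 6}  B5 = {3, 4, 5}  B6 = {4, 5, 8}
Tree: B1–B2, B2–B3, B1–B4, B2–B5, B5–B6
Every bag has size at most 3, so the width is 3 − 1 = 2 and tw(G) ≤ 2. On the other hand G contains the 3-clique {4, 5, 8}. A clique must lie in a single bag of any decomposition, so no decomposition can have width below 2. Hence tw(G) = 2 exactly.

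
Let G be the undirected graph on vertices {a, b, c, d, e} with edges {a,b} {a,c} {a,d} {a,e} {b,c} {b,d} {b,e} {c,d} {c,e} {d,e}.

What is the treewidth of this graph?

4

A width-4 tree decomposition is:
Bags: B1 = {a, b, c, d, e}
Tree: (single bag)
With just one bag of size 5, the width is 5 − 1 = 4, so tw(G) ≤ 4. For the lower bound, the 5 vertices {a, b, c, d, e} are pairwise adjacent, and any tree decomposition puts a clique entirely inside one bag — forcing width ≥ 4. The upper and lower bounds meet at 4, so that is the treewidth.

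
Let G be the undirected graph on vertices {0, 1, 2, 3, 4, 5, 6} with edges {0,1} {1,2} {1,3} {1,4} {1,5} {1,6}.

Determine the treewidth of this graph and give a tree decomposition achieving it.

Every bag has size at most 2, so the width is 2 − 1 = 1 and tw(G) ≤ 1. Any graph with an edge has treewidth ≥ 1, and G has the edge 1–0. Hence tw(G) = 1 exactly.

Treewidth 1.
One such decomposition:
Bags: B1 = {0, 1}  B2 = {1, 6}  B3 = {1, 4}  B4 = {1, 5}  B5 = {1, 2}  B6 = {1, 3}
Tree: B1–B2, B2–B3, B2–B4, B1–B5, B3–B6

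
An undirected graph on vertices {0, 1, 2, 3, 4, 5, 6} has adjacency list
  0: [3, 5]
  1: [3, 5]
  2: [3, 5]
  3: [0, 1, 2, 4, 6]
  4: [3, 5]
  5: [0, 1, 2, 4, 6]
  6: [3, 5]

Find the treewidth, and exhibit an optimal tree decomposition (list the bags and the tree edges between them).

Treewidth 2.
Bags: B1 = {3, 4, 5}  B2 = {0, 3, 5}  B3 = {2, 3, 5}  B4 = {3, 5, 6}  B5 = {1, 3, 5}
Tree: B1–B2, B2–B3, B3–B4, B4–B5

Every bag has size at most 3, so the width is 3 − 1 = 2 and tw(G) ≤ 2. The edges 5–4–3–0–5 form a cycle, so G is not a tree and its treewidth is at least 2. Therefore the treewidth is 2.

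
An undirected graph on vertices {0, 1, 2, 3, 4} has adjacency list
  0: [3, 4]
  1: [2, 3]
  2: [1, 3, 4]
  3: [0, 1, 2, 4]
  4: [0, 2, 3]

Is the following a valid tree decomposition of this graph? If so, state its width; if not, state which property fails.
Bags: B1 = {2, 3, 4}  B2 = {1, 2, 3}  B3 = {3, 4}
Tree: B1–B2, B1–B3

No — vertex 0 appears in no bag.

A tree decomposition must satisfy three properties: every vertex lies in some bag; for every edge, both endpoints lie together in some bag; and for every vertex, the bags containing it form a connected subtree. Here vertex 0 appears in no bag, so the decomposition is invalid.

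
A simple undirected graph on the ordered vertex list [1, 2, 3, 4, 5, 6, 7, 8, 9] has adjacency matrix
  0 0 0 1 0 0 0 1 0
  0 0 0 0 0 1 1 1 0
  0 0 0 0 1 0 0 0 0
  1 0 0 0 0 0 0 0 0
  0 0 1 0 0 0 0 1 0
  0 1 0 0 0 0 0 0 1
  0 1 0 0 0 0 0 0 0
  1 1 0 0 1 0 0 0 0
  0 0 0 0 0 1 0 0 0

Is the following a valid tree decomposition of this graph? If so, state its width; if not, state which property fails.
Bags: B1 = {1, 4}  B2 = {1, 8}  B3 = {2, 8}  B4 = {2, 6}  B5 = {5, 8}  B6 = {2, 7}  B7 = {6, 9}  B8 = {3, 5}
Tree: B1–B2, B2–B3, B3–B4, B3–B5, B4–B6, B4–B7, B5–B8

Yes; width 1.

Checking the three conditions: (i) the bags cover all of {1, 2, 3, 4, 5, 6, 7, 8, 9}; (ii) for each edge, some bag contains both endpoints; (iii) the bags containing any fixed vertex form a subtree. All hold, so the decomposition is valid with width 2 − 1 = 1.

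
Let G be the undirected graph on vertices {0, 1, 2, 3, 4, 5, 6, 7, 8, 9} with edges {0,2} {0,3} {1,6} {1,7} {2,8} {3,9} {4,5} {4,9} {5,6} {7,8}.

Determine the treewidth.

2

A width-2 tree decomposition is:
Bags: B1 = {2, 7, 8}  B2 = {0, 2, 7}  B3 = {0, 3, 7}  B4 = {3, 7, 9}  B5 = {4, 7, 9}  B6 = {4, 5, 7}  B7 = {5, 6, 7}  B8 = {1, 6, 7}
Tree: B1–B2, B2–B3, B3–B4, B4–B5, B5–B6, B6–B7, B7–B8
Each bag holds 3 vertices, so the decomposition has width 2, which upper-bounds the treewidth. For the lower bound, G contains the cycle 7–8–2–0–3–9–4–5–6–1–7, so G is not a forest; only forests have treewidth ≤ 1, hence tw(G) ≥ 2. Therefore the treewidth is 2.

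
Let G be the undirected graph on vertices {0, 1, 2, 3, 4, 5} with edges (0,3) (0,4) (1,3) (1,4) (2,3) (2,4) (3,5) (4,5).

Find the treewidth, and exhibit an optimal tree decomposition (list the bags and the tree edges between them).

The largest bag has 3 vertices, giving width 2; this decomposition certifies tw(G) ≤ 2. For the lower bound, G contains the cycle 4–0–3–5–4, so G is not a forest; only forests have treewidth ≤ 1, hence tw(G) ≥ 2. Hence tw(G) = 2 exactly.

Treewidth 2.
One optimal decomposition is:
Bags: B1 = {0, 3, 4}  B2 = {3, 4, 5}  B3 = {1, 3, 4}  B4 = {2, 3, 4}
Tree: B1–B2, B2–B3, B3–B4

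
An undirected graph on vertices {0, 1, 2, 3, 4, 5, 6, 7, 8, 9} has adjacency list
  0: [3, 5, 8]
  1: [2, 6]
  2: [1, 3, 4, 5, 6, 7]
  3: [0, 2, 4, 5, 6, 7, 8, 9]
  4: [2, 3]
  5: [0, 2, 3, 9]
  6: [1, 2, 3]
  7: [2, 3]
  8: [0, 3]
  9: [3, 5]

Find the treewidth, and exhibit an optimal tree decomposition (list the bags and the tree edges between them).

Treewidth 2.
Bags: B1 = {2, 3, 4}  B2 = {2, 3, 5}  B3 = {2, 3, 6}  B4 = {1, 2, 6}  B5 = {0, 3, 5}  B6 = {2, 3, 7}  B7 = {3, 5, 9}  B8 = {0, 3, 8}
Tree: B1–B2, B1–B3, B3–B4, B2–B5, B1–B6, B2–B7, B5–B8

Every bag has size at most 3, so the width is 3 − 1 = 2 and tw(G) ≤ 2. For the lower bound, the 3 vertices {1, 2, 6} are pairwise adjacent, and any tree decomposition puts a clique entirely inside one bag — forcing width ≥ 2. The upper and lower bounds meet at 2, so that is the treewidth.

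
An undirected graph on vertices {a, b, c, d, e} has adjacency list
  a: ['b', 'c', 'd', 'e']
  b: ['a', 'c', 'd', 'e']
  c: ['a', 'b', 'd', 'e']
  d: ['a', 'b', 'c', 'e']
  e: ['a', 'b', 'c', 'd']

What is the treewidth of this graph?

A width-4 tree decomposition is:
Bags: B1 = {a, b, c, d, e}
Tree: (single bag)
A single bag containing all 5 vertices is trivially a valid decomposition of width 4. Conversely, {a, b, c, d, e} is a clique of size 5, and the vertices of any clique must share a bag in every tree decomposition; so some bag has ≥ 5 vertices and tw(G) ≥ 4. Hence tw(G) = 4 exactly.

4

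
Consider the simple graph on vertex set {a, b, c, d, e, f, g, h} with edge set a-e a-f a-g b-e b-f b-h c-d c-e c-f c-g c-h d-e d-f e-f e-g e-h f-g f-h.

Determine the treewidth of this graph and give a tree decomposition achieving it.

The largest bag has 4 vertices, giving width 3; this decomposition certifies tw(G) ≤ 3. For the lower bound, the 4 vertices {c, d, e, f} are pairwise adjacent, and any tree decomposition puts a clique entirely inside one bag — forcing width ≥ 3. Combining the bounds, tw(G) = 3.

Treewidth 3.
One such decomposition:
Bags: B1 = {b, e, f, h}  B2 = {c, e, f, h}  B3 = {c, e, f, g}  B4 = {a, e, f, g}  B5 = {c, d, e, f}
Tree: B1–B2, B2–B3, B3–B4, B2–B5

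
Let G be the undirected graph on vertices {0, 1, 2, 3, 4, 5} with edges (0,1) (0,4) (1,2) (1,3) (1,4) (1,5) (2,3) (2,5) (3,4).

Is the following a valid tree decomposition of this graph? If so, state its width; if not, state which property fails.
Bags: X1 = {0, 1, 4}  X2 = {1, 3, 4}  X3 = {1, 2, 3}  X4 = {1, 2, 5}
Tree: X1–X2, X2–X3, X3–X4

Yes; width 2.

Every vertex of G appears in some bag (union = {0, 1, 2, 3, 4, 5}); every edge is covered by a bag; and for each vertex v the set of bags containing v is connected in the bag tree. The decomposition is therefore valid. The largest bag has 3 vertices, so the width is 2.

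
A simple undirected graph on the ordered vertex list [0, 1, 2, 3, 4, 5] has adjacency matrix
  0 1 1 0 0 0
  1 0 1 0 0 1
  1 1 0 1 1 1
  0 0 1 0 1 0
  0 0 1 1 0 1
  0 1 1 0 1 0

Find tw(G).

2

A width-2 tree decomposition is:
Bags: B1 = {2, 3, 4}  B2 = {2, 4, 5}  B3 = {1, 2, 5}  B4 = {0, 1, 2}
Tree: B1–B2, B2–B3, B3–B4
Each bag holds 3 vertices, so the decomposition has width 2, which upper-bounds the treewidth. Conversely, {0, 1, 2} is a clique of size 3, and the vertices of any clique must share a bag in every tree decomposition; so some bag has ≥ 3 vertices and tw(G) ≥ 2. The upper and lower bounds meet at 2, so that is the treewidth.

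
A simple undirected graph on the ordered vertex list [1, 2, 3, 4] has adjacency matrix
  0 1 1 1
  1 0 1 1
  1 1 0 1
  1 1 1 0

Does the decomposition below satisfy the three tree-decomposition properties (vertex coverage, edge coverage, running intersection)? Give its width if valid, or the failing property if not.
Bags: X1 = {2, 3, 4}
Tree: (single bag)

A tree decomposition must satisfy three properties: every vertex lies in some bag; for every edge, both endpoints lie together in some bag; and for every vertex, the bags containing it form a connected subtree. Here vertex 1 appears in no bag, so the decomposition is invalid.

No — vertex 1 appears in no bag.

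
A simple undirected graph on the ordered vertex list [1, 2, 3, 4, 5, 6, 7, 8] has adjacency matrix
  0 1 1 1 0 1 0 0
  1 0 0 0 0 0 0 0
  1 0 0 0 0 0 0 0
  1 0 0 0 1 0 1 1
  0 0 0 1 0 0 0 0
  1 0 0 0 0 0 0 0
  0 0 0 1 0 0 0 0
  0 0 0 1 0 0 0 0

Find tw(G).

1

A width-1 tree decomposition is:
Bags: B1 = {1, 3}  B2 = {1, 2}  B3 = {1, 6}  B4 = {1, 4}  B5 = {4, 7}  B6 = {4, 5}  B7 = {4, 8}
Tree: B1–B2, B1–B3, B1–B4, B4–B5, B4–B6, B6–B7
Each bag holds 2 vertices, so the decomposition has width 1, which upper-bounds the treewidth. Since G has at least one edge (e.g. 3–1), it is not an edgeless graph, so tw(G) ≥ 1. Combining the bounds, tw(G) = 1.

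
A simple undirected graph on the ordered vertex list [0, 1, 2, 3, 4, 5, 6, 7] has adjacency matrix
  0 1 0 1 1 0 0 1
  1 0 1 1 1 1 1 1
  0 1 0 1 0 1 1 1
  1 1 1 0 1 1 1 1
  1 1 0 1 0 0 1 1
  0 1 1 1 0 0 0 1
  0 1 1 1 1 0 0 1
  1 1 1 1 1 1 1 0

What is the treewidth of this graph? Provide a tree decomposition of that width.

Each bag holds 5 vertices, so the decomposition has width 4, which upper-bounds the treewidth. On the other hand G contains the 5-clique {0, 1, 3, 4, 7}. A clique must lie in a single bag of any decomposition, so no decomposition can have width below 4. Combining the bounds, tw(G) = 4.

Treewidth 4.
One optimal decomposition is:
Bags: B1 = {1, 3, 4, 6, 7}  B2 = {1, 2, 3, 6, 7}  B3 = {0, 1, 3, 4, 7}  B4 = {1, 2, 3, 5, 7}
Tree: B1–B2, B1–B3, B2–B4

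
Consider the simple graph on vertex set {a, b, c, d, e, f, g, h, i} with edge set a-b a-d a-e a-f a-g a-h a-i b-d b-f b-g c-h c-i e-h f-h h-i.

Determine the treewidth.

A width-2 tree decomposition is:
Bags: B1 = {a, b, f}  B2 = {a, f, h}  B3 = {a, b, g}  B4 = {a, h, i}  B5 = {a, b, d}  B6 = {c, h, i}  B7 = {a, e, h}
Tree: B1–B2, B1–B3, B2–B4, B1–B5, B4–B6, B4–B7
The largest bag has 3 vertices, giving width 2; this decomposition certifies tw(G) ≤ 2. For the lower bound, the 3 vertices {c, h, i} are pairwise adjacent, and any tree decomposition puts a clique entirely inside one bag — forcing width ≥ 2. Combining the bounds, tw(G) = 2.

2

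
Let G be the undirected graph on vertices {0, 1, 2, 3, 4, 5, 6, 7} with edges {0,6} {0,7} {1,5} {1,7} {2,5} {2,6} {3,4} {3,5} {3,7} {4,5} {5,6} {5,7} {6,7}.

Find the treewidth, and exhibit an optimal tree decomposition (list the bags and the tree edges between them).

Treewidth 2.
One such decomposition:
Bags: B1 = {5, 6, 7}  B2 = {0, 6, 7}  B3 = {2, 5, 6}  B4 = {1, 5, 7}  B5 = {3, 5, 7}  B6 = {3, 4, 5}
Tree: B1–B2, B1–B3, B1–B4, B1–B5, B5–B6

The largest bag has 3 vertices, giving width 2; this decomposition certifies tw(G) ≤ 2. Conversely, {0, 6, 7} is a clique of size 3, and the vertices of any clique must share a bag in every tree decomposition; so some bag has ≥ 3 vertices and tw(G) ≥ 2. Therefore the treewidth is 2.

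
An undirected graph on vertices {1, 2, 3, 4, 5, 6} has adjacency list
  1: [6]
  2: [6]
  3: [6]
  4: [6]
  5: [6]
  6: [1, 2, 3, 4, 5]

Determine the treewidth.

A width-1 tree decomposition is:
Bags: B1 = {3, 6}  B2 = {4, 6}  B3 = {1, 6}  B4 = {5, 6}  B5 = {2, 6}
Tree: B1–B2, B2–B3, B3–B4, B2–B5
Each bag holds 2 vertices, so the decomposition has width 1, which upper-bounds the treewidth. Since G has at least one edge (e.g. 3–6), it is not an edgeless graph, so tw(G) ≥ 1. The upper and lower bounds meet at 1, so that is the treewidth.

1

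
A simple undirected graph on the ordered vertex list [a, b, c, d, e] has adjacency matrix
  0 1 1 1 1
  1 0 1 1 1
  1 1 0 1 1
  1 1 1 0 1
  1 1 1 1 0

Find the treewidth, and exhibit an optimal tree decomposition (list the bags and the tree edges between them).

Treewidth 4.
One optimal decomposition is:
Bags: B1 = {a, b, c, d, e}
Tree: (single bag)

A single bag containing all 5 vertices is trivially a valid decomposition of width 4. On the other hand G contains the 5-clique {a, b, c, d, e}. A clique must lie in a single bag of any decomposition, so no decomposition can have width below 4. Hence tw(G) = 4 exactly.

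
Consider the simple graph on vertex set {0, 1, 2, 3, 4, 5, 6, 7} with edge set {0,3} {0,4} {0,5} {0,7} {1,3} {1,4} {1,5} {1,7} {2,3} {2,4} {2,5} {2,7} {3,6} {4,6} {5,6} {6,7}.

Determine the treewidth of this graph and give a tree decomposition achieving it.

The largest bag has 5 vertices, giving width 4; this decomposition certifies tw(G) ≤ 4. For the lower bound: the 5 vertex sets {0,3}, {6,7}, {1,4}, {5}, {2} are disjoint, each induces a connected subgraph, and every pair is joined by at least one edge of G. Contracting each set to a single vertex therefore yields K_{5} as a minor, and since treewidth is minor-monotone, tw(G) ≥ tw(K_{5}) = 4. Hence tw(G) = 4 exactly.

Treewidth 4.
One such decomposition:
Bags: B1 = {0, 3, 4, 5, 7}  B2 = {3, 4, 5, 6, 7}  B3 = {1, 3, 4, 5, 7}  B4 = {2, 3, 4, 5, 7}
Tree: B1–B2, B2–B3, B3–B4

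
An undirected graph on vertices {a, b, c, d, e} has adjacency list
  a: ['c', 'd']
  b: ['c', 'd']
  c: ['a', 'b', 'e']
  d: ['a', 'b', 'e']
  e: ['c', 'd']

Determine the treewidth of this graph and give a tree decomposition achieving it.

Each bag holds 3 vertices, so the decomposition has width 2, which upper-bounds the treewidth. Since b–c–a–d–b is a cycle in G, G is not acyclic. Forests are exactly the graphs of treewidth ≤ 1, so tw(G) ≥ 2. Hence tw(G) = 2 exactly.

Treewidth 2.
One such decomposition:
Bags: B1 = {b, c, d}  B2 = {a, c, d}  B3 = {c, d, e}
Tree: B1–B2, B2–B3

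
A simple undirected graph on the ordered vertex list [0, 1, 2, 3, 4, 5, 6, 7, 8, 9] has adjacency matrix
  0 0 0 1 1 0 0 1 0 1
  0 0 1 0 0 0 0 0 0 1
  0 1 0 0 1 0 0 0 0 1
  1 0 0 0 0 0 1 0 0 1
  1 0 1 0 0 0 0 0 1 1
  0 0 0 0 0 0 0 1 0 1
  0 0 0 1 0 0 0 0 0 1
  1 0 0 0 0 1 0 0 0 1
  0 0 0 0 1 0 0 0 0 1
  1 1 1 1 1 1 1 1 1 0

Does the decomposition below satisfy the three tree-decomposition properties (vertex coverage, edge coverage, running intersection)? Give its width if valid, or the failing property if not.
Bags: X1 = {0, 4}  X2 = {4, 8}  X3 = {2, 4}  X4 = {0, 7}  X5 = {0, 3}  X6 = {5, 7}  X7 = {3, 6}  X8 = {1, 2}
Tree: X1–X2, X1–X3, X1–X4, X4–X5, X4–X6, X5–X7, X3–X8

No — vertex 9 appears in no bag.

A tree decomposition must satisfy three properties: every vertex lies in some bag; for every edge, both endpoints lie together in some bag; and for every vertex, the bags containing it form a connected subtree. Here vertex 9 appears in no bag, so the decomposition is invalid.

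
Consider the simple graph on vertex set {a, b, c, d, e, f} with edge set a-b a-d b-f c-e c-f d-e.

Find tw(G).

A width-2 tree decomposition is:
Bags: B1 = {b, c, f}  B2 = {b, c, e}  B3 = {b, d, e}  B4 = {a, b, d}
Tree: B1–B2, B2–B3, B3–B4
The largest bag has 3 vertices, giving width 2; this decomposition certifies tw(G) ≤ 2. Since b–f–c–e–d–a–b is a cycle in G, G is not acyclic. Forests are exactly the graphs of treewidth ≤ 1, so tw(G) ≥ 2. Therefore the treewidth is 2.

2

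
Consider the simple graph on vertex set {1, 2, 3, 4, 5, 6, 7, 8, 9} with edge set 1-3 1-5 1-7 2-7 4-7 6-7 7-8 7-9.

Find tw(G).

A width-1 tree decomposition is:
Bags: B1 = {7, 9}  B2 = {4, 7}  B3 = {1, 7}  B4 = {6, 7}  B5 = {7, 8}  B6 = {2, 7}  B7 = {1, 3}  B8 = {1, 5}
Tree: B1–B2, B1–B3, B1–B4, B4–B5, B4–B6, B3–B7, B7–B8
Every bag has size at most 2, so the width is 2 − 1 = 1 and tw(G) ≤ 1. G has an edge, so its treewidth is at least 1. Therefore the treewidth is 1.

1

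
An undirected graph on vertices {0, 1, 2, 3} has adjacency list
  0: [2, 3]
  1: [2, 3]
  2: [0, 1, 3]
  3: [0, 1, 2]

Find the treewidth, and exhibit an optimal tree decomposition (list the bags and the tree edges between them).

Every bag has size at most 3, so the width is 3 − 1 = 2 and tw(G) ≤ 2. For the lower bound, the 3 vertices {0, 2, 3} are pairwise adjacent, and any tree decomposition puts a clique entirely inside one bag — forcing width ≥ 2. The upper and lower bounds meet at 2, so that is the treewidth.

Treewidth 2.
One such decomposition:
Bags: B1 = {1, 2, 3}  B2 = {0, 2, 3}
Tree: B1–B2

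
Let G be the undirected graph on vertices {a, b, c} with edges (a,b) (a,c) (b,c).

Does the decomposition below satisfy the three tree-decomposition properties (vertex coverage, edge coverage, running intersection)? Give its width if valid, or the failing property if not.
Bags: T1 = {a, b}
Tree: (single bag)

No — vertex c appears in no bag.

A tree decomposition must satisfy three properties: every vertex lies in some bag; for every edge, both endpoints lie together in some bag; and for every vertex, the bags containing it form a connected subtree. Here vertex c appears in no bag, so the decomposition is invalid.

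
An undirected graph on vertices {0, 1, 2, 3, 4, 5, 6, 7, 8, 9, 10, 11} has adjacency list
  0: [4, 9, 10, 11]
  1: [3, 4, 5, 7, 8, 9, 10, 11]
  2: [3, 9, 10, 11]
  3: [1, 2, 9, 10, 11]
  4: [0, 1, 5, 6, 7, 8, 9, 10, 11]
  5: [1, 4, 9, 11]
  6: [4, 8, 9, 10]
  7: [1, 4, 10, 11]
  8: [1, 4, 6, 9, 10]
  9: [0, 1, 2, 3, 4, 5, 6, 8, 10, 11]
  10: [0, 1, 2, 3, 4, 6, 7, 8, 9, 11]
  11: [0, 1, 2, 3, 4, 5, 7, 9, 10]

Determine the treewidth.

A width-4 tree decomposition is:
Bags: B1 = {1, 3, 9, 10, 11}  B2 = {1, 4, 9, 10, 11}  B3 = {1, 4, 7, 10, 11}  B4 = {2, 3, 9, 10, 11}  B5 = {1, 4, 5, 9, 11}  B6 = {1, 4, 8, 9, 10}  B7 = {4, 6, 8, 9, 10}  B8 = {0, 4, 9, 10, 11}
Tree: B1–B2, B2–B3, B1–B4, B2–B5, B2–B6, B6–B7, B2–B8
Every bag has size at most 5, so the width is 5 − 1 = 4 and tw(G) ≤ 4. Conversely, {2, 3, 9, 10, 11} is a clique of size 5, and the vertices of any clique must share a bag in every tree decomposition; so some bag has ≥ 5 vertices and tw(G) ≥ 4. The upper and lower bounds meet at 4, so that is the treewidth.

4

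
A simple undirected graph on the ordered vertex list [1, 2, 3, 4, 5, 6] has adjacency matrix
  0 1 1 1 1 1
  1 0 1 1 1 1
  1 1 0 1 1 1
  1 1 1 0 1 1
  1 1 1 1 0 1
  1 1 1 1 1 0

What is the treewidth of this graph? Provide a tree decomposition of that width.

Treewidth 5.
One optimal decomposition is:
Bags: B1 = {1, 2, 3, 4, 5, 6}
Tree: (single bag)

A single bag containing all 6 vertices is trivially a valid decomposition of width 5. Conversely, {1, 2, 3, 4, 5, 6} is a clique of size 6, and the vertices of any clique must share a bag in every tree decomposition; so some bag has ≥ 6 vertices and tw(G) ≥ 5. Combining the bounds, tw(G) = 5.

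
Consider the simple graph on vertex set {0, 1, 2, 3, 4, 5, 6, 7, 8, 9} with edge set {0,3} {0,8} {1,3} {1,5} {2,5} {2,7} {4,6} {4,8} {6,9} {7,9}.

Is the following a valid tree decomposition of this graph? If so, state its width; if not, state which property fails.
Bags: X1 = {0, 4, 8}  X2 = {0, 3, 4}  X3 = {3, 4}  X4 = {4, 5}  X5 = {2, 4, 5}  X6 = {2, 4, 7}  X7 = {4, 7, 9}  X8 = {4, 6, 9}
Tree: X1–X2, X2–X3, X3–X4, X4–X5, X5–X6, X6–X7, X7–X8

A tree decomposition must satisfy three properties: every vertex lies in some bag; for every edge, both endpoints lie together in some bag; and for every vertex, the bags containing it form a connected subtree. Here vertex 1 appears in no bag, so the decomposition is invalid.

No — vertex 1 appears in no bag.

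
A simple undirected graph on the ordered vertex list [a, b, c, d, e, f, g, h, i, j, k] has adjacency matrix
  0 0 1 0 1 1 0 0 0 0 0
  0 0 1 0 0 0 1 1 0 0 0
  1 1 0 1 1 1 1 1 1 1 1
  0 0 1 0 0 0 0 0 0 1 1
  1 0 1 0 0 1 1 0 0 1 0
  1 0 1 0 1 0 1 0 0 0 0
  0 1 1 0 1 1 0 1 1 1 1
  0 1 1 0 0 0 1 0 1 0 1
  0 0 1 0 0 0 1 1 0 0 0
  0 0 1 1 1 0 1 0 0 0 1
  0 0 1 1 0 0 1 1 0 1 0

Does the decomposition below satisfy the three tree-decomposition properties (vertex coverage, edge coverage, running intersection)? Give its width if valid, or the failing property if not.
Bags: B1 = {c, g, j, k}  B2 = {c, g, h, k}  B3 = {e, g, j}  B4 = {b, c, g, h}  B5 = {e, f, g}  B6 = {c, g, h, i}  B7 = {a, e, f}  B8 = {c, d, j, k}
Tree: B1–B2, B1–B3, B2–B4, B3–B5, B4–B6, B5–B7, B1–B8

A tree decomposition must satisfy three properties: every vertex lies in some bag; for every edge, both endpoints lie together in some bag; and for every vertex, the bags containing it form a connected subtree. Here edge (c,e) lies in no bag, so the decomposition is invalid.

No — edge (c,e) lies in no bag.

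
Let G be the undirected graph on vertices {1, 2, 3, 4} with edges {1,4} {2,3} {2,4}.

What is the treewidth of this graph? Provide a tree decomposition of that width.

Treewidth 1.
Bags: B1 = {2, 3}  B2 = {2, 4}  B3 = {1, 4}
Tree: B1–B2, B2–B3

The largest bag has 2 vertices, giving width 1; this decomposition certifies tw(G) ≤ 1. Since G has at least one edge (e.g. 3–2), it is not an edgeless graph, so tw(G) ≥ 1. Therefore the treewidth is 1.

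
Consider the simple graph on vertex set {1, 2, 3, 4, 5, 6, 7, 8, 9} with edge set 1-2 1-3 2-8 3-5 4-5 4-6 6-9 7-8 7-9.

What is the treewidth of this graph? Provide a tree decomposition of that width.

Treewidth 2.
One optimal decomposition is:
Bags: B1 = {1, 3, 5}  B2 = {1, 4, 5}  B3 = {1, 4, 6}  B4 = {1, 6, 9}  B5 = {1, 7, 9}  B6 = {1, 7, 8}  B7 = {1, 2, 8}
Tree: B1–B2, B2–B3, B3–B4, B4–B5, B5–B6, B6–B7

Each bag holds 3 vertices, so the decomposition has width 2, which upper-bounds the treewidth. The edges 1–3–5–4–6–9–7–8–2–1 form a cycle, so G is not a tree and its treewidth is at least 2. Combining the bounds, tw(G) = 2.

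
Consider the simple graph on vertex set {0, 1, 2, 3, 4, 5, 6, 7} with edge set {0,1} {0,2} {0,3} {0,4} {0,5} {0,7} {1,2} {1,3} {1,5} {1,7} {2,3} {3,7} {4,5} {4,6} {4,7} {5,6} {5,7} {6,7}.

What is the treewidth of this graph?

3

A width-3 tree decomposition is:
Bags: B1 = {0, 4, 5, 7}  B2 = {0, 1, 5, 7}  B3 = {0, 1, 3, 7}  B4 = {0, 1, 2, 3}  B5 = {4, 5, 6, 7}
Tree: B1–B2, B2–B3, B3–B4, B1–B5
The largest bag has 4 vertices, giving width 3; this decomposition certifies tw(G) ≤ 3. Conversely, {0, 1, 2, 3} is a clique of size 4, and the vertices of any clique must share a bag in every tree decomposition; so some bag has ≥ 4 vertices and tw(G) ≥ 3. The upper and lower bounds meet at 3, so that is the treewidth.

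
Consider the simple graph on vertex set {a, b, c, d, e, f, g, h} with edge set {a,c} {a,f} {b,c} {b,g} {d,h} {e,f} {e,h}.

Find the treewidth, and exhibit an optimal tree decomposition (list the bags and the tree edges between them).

Each bag holds 2 vertices, so the decomposition has width 1, which upper-bounds the treewidth. Any graph with an edge has treewidth ≥ 1, and G has the edge d–h. The upper and lower bounds meet at 1, so that is the treewidth.

Treewidth 1.
One such decomposition:
Bags: B1 = {d, h}  B2 = {e, h}  B3 = {e, f}  B4 = {a, f}  B5 = {a, c}  B6 = {b, c}  B7 = {b, g}
Tree: B1–B2, B2–B3, B3–B4, B4–B5, B5–B6, B6–B7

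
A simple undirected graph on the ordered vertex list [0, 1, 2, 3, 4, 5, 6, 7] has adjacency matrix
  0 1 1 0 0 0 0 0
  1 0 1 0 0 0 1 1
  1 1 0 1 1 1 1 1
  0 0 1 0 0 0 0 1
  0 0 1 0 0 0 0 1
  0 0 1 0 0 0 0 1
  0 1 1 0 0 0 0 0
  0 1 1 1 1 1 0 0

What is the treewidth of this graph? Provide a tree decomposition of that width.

Treewidth 2.
One optimal decomposition is:
Bags: B1 = {2, 5, 7}  B2 = {1, 2, 7}  B3 = {2, 4, 7}  B4 = {2, 3, 7}  B5 = {1, 2, 6}  B6 = {0, 1, 2}
Tree: B1–B2, B1–B3, B2–B4, B2–B5, B2–B6

Each bag holds 3 vertices, so the decomposition has width 2, which upper-bounds the treewidth. For the lower bound, the 3 vertices {0, 1, 2} are pairwise adjacent, and any tree decomposition puts a clique entirely inside one bag — forcing width ≥ 2. Hence tw(G) = 2 exactly.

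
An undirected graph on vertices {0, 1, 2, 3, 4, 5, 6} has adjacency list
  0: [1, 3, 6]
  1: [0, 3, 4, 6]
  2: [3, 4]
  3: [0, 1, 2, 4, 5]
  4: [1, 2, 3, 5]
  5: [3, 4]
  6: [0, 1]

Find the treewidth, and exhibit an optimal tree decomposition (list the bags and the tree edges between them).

Treewidth 2.
One optimal decomposition is:
Bags: B1 = {0, 1, 3}  B2 = {1, 3, 4}  B3 = {3, 4, 5}  B4 = {0, 1, 6}  B5 = {2, 3, 4}
Tree: B1–B2, B2–B3, B1–B4, B2–B5

The largest bag has 3 vertices, giving width 2; this decomposition certifies tw(G) ≤ 2. For the lower bound, the 3 vertices {0, 1, 3} are pairwise adjacent, and any tree decomposition puts a clique entirely inside one bag — forcing width ≥ 2. Hence tw(G) = 2 exactly.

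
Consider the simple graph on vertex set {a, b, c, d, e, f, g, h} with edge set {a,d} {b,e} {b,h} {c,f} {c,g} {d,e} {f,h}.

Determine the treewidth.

A width-1 tree decomposition is:
Bags: B1 = {a, d}  B2 = {d, e}  B3 = {b, e}  B4 = {b, h}  B5 = {f, h}  B6 = {c, f}  B7 = {c, g}
Tree: B1–B2, B2–B3, B3–B4, B4–B5, B5–B6, B6–B7
The largest bag has 2 vertices, giving width 1; this decomposition certifies tw(G) ≤ 1. G has an edge, so its treewidth is at least 1. Combining the bounds, tw(G) = 1.

1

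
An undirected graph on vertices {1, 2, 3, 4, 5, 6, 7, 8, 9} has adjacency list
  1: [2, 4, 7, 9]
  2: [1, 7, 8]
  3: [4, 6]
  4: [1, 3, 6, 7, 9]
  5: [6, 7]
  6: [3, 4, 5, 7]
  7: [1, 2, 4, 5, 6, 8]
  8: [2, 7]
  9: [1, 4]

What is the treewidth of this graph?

2

A width-2 tree decomposition is:
Bags: B1 = {1, 4, 7}  B2 = {1, 2, 7}  B3 = {1, 4, 9}  B4 = {4, 6, 7}  B5 = {3, 4, 6}  B6 = {5, 6, 7}  B7 = {2, 7, 8}
Tree: B1–B2, B1–B3, B1–B4, B4–B5, B4–B6, B2–B7
The largest bag has 3 vertices, giving width 2; this decomposition certifies tw(G) ≤ 2. On the other hand G contains the 3-clique {1, 4, 9}. A clique must lie in a single bag of any decomposition, so no decomposition can have width below 2. Hence tw(G) = 2 exactly.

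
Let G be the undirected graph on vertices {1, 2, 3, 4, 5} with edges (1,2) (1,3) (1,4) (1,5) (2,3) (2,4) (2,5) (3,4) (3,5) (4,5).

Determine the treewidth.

A width-4 tree decomposition is:
Bags: B1 = {1, 2, 3, 4, 5}
Tree: (single bag)
A single bag containing all 5 vertices is trivially a valid decomposition of width 4. On the other hand G contains the 5-clique {1, 2, 3, 4, 5}. A clique must lie in a single bag of any decomposition, so no decomposition can have width below 4. Therefore the treewidth is 4.

4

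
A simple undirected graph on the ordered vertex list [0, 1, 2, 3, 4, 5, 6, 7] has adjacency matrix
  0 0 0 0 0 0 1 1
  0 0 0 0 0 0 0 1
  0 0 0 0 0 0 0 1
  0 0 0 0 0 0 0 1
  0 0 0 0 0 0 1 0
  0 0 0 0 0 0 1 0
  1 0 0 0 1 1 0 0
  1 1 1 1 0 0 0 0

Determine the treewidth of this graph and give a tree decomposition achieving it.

Treewidth 1.
Bags: B1 = {1, 7}  B2 = {0, 7}  B3 = {0, 6}  B4 = {4, 6}  B5 = {2, 7}  B6 = {5, 6}  B7 = {3, 7}
Tree: B1–B2, B2–B3, B3–B4, B2–B5, B3–B6, B2–B7

Each bag holds 2 vertices, so the decomposition has width 1, which upper-bounds the treewidth. Any graph with an edge has treewidth ≥ 1, and G has the edge 1–7. Combining the bounds, tw(G) = 1.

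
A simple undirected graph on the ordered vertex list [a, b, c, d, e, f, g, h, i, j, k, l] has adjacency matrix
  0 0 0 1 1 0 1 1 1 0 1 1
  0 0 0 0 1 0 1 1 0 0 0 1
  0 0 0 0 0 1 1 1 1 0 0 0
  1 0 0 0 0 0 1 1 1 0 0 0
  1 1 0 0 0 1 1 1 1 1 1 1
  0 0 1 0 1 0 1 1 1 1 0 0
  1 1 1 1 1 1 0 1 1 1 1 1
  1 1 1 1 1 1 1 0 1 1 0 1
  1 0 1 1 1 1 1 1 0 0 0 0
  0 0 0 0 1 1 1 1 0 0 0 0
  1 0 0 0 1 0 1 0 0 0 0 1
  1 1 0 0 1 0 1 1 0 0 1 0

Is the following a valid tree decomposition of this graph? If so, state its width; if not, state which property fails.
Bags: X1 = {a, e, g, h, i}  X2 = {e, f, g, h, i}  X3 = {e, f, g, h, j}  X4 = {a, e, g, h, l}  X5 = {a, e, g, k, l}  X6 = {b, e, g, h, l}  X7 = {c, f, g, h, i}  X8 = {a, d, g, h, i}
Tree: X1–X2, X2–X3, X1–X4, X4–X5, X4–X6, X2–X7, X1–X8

Checking the three conditions: (i) the bags cover all of {a, b, c, d, e, f, g, h, i, j, k, l}; (ii) for each edge, some bag contains both endpoints; (iii) the bags containing any fixed vertex form a subtree. All hold, so the decomposition is valid with width 5 − 1 = 4.

Yes; width 4.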